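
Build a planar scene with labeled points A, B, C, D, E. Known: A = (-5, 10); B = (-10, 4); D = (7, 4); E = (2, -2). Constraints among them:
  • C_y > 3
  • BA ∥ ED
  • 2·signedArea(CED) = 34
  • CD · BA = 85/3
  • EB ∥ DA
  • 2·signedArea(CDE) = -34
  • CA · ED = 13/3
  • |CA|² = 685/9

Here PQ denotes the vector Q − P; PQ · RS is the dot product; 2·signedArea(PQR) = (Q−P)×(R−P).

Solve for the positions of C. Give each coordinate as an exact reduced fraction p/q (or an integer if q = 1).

1. C_x = 4/3  [CA · ED = 13/3 ∩ 2·signedArea(CDE) = -34]
2. C_y = 4  [CA · ED = 13/3 ∩ 2·signedArea(CDE) = -34]
   → C = (4/3, 4)

C = (4/3, 4)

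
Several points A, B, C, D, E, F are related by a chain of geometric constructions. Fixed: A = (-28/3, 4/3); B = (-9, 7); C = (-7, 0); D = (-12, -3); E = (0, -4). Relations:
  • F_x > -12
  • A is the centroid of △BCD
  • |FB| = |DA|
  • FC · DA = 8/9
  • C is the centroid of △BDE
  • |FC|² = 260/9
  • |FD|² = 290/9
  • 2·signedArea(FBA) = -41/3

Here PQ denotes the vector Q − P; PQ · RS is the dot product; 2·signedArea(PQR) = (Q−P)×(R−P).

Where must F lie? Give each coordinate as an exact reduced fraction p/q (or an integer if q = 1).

F = (-35/3, 8/3)

1. F_x = -35/3  [2·signedArea(FBA) = -41/3 ∩ FC · DA = 8/9]
2. F_y = 8/3  [2·signedArea(FBA) = -41/3 ∩ FC · DA = 8/9]
   → F = (-35/3, 8/3)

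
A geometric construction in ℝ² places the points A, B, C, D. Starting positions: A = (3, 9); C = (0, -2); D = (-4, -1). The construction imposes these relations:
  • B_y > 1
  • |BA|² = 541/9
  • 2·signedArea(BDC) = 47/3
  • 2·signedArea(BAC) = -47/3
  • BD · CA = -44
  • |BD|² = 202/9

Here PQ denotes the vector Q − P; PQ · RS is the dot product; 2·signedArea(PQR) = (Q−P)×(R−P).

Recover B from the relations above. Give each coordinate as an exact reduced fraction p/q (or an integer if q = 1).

1. B_x = -1/3  [2·signedArea(BAC) = -47/3 ∩ BD · CA = -44]
2. B_y = 2  [2·signedArea(BAC) = -47/3 ∩ BD · CA = -44]
   → B = (-1/3, 2)

B = (-1/3, 2)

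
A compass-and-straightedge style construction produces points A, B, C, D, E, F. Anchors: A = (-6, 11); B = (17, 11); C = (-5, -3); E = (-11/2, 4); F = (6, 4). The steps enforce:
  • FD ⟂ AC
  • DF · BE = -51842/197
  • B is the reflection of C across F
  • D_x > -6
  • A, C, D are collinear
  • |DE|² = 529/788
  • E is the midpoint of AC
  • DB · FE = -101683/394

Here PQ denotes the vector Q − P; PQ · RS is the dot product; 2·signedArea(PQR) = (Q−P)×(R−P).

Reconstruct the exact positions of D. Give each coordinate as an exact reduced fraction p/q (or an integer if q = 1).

D = (-1072/197, 627/197)

1. D_x = -1072/197  [A, C, D are collinear ∩ FD ⟂ AC]
2. D_y = 627/197  [A, C, D are collinear ∩ FD ⟂ AC]
   → D = (-1072/197, 627/197)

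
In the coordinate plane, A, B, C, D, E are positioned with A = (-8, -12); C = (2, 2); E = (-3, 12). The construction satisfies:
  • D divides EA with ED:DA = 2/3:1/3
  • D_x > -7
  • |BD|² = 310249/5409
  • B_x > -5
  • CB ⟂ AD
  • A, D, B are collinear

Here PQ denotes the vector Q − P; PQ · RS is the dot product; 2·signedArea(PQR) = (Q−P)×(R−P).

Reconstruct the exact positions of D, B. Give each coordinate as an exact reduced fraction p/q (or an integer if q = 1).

1. D_x = -19/3  [D divides EA with ED:DA = 2/3:1/3]
2. D_y = -4  [D divides EA with ED:DA = 2/3:1/3]
   → D = (-19/3, -4)
3. B_x = -2878/601  [A, D, B are collinear ∩ CB ⟂ AD]
4. B_y = 2052/601  [A, D, B are collinear ∩ CB ⟂ AD]
   → B = (-2878/601, 2052/601)

B = (-2878/601, 2052/601)
D = (-19/3, -4)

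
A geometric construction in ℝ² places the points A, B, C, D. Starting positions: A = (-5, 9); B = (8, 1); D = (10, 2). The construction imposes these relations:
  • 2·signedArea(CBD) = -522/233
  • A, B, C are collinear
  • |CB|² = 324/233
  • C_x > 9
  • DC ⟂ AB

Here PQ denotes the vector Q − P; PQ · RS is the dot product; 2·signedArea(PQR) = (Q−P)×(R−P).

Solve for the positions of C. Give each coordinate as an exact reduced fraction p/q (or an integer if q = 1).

1. C_x = 2098/233  [A, B, C are collinear ∩ DC ⟂ AB]
2. C_y = 89/233  [A, B, C are collinear ∩ DC ⟂ AB]
   → C = (2098/233, 89/233)

C = (2098/233, 89/233)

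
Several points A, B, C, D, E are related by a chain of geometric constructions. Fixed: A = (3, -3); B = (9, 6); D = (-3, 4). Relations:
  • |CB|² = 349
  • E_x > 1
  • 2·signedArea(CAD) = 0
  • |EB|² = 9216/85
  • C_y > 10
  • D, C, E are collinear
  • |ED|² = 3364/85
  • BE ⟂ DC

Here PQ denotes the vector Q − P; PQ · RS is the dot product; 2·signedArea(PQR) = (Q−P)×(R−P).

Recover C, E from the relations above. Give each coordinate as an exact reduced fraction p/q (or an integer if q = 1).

C = (-9, 11)
E = (93/85, -66/85)

1. C_x = -9  [line -7·x + -6·y + 3 = 0 ∩ |CB|² = 349]
2. C_y = 11  [line -7·x + -6·y + 3 = 0 ∩ |CB|² = 349]
   → C = (-9, 11)
3. E_x = 93/85  [D, C, E are collinear ∩ BE ⟂ DC]
4. E_y = -66/85  [D, C, E are collinear ∩ BE ⟂ DC]
   → E = (93/85, -66/85)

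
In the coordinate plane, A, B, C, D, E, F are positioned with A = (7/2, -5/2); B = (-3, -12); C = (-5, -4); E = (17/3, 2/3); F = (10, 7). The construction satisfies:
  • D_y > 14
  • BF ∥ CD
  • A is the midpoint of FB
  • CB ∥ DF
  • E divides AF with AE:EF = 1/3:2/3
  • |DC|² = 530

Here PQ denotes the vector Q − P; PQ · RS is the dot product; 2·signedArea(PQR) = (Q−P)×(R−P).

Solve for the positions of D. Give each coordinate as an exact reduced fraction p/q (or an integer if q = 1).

1. D_x = 8  [CB ∥ DF ∩ BF ∥ CD]
2. D_y = 15  [CB ∥ DF ∩ BF ∥ CD]
   → D = (8, 15)

D = (8, 15)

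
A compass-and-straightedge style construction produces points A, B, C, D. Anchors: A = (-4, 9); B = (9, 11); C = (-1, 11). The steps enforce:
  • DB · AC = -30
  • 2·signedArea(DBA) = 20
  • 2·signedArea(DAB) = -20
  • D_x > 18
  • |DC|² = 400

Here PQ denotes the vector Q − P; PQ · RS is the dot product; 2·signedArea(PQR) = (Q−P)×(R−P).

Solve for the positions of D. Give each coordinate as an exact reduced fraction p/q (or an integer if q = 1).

D = (19, 11)

1. D_x = 19  [2·signedArea(DBA) = 20 ∩ DB · AC = -30]
2. D_y = 11  [2·signedArea(DBA) = 20 ∩ DB · AC = -30]
   → D = (19, 11)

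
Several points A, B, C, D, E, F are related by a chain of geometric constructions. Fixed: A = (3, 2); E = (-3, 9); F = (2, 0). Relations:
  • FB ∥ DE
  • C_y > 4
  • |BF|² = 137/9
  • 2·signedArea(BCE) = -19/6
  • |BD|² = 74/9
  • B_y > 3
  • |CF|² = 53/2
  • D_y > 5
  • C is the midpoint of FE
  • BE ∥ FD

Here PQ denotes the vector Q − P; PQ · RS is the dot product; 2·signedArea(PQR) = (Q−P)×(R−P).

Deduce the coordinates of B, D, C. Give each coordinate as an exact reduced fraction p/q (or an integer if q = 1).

1. C_x = -1/2  [C is the midpoint of FE]
2. C_y = 9/2  [C is the midpoint of FE]
   → C = (-1/2, 9/2)
3. B_x = 2/3  [line -9/2·x + -5/2·y + 73/6 = 0 ∩ |BF|² = 137/9]
4. B_y = 11/3  [line -9/2·x + -5/2·y + 73/6 = 0 ∩ |BF|² = 137/9]
   → B = (2/3, 11/3)
5. D_x = -5/3  [FB ∥ DE ∩ BE ∥ FD]
6. D_y = 16/3  [FB ∥ DE ∩ BE ∥ FD]
   → D = (-5/3, 16/3)

B = (2/3, 11/3)
C = (-1/2, 9/2)
D = (-5/3, 16/3)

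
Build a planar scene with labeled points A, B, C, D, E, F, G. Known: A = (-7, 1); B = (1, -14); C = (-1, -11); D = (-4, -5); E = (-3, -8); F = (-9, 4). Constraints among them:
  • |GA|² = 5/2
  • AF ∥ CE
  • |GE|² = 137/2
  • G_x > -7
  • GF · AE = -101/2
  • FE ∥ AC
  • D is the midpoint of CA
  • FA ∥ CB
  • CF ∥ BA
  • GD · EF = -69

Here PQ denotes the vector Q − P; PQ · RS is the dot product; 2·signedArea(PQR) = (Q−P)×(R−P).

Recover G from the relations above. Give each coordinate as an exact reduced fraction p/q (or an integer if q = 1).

G = (-13/2, -1/2)

1. G_x = -13/2  [GF · AE = -101/2 ∩ GD · EF = -69]
2. G_y = -1/2  [GF · AE = -101/2 ∩ GD · EF = -69]
   → G = (-13/2, -1/2)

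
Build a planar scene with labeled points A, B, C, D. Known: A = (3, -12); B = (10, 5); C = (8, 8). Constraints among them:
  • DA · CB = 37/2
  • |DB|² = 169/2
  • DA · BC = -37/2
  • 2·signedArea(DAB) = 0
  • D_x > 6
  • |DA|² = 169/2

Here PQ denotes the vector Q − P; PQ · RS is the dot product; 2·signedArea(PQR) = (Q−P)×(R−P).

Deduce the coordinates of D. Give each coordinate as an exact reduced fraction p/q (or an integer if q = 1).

1. D_x = 13/2  [2·signedArea(DAB) = 0 ∩ DA · CB = 37/2]
2. D_y = -7/2  [2·signedArea(DAB) = 0 ∩ DA · CB = 37/2]
   → D = (13/2, -7/2)

D = (13/2, -7/2)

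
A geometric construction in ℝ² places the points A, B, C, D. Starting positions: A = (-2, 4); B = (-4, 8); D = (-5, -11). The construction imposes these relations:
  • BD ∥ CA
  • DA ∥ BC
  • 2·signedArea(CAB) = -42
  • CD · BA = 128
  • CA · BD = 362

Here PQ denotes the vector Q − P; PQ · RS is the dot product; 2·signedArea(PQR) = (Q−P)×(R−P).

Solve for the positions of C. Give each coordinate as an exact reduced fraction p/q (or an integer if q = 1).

1. C_x = -1  [BD ∥ CA ∩ DA ∥ BC]
2. C_y = 23  [BD ∥ CA ∩ DA ∥ BC]
   → C = (-1, 23)

C = (-1, 23)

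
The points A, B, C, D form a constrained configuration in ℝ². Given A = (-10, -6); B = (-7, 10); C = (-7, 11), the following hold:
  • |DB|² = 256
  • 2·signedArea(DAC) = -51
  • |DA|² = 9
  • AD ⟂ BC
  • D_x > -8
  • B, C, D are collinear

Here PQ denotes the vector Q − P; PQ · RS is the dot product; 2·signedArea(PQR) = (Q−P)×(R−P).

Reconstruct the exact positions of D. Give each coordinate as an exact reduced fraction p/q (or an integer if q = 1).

1. D_x = -7  [B, C, D are collinear ∩ AD ⟂ BC]
2. D_y = -6  [B, C, D are collinear ∩ AD ⟂ BC]
   → D = (-7, -6)

D = (-7, -6)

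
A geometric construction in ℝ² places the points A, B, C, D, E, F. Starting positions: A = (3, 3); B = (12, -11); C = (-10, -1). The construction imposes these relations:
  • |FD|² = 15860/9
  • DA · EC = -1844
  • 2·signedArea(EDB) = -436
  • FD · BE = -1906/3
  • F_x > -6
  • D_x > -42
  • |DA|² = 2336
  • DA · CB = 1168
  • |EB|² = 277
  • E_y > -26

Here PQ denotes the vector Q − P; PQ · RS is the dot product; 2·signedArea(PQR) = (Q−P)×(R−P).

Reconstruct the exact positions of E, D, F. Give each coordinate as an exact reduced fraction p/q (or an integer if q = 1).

1. D_x = -41  [line -22·x + 10·y + -1132 = 0 ∩ |DA|² = 2336]
2. D_y = 23  [line -22·x + 10·y + -1132 = 0 ∩ |DA|² = 2336]
   → D = (-41, 23)
3. E_x = 21  [2·signedArea(EDB) = -436 ∩ DA · EC = -1844]
4. E_y = -25  [2·signedArea(EDB) = -436 ∩ DA · EC = -1844]
   → E = (21, -25)
5. F_x = -17/3  [line -9·x + 14·y + -167/3 = 0 ∩ |FD|² = 15860/9]
6. F_y = 1/3  [line -9·x + 14·y + -167/3 = 0 ∩ |FD|² = 15860/9]
   → F = (-17/3, 1/3)

D = (-41, 23)
E = (21, -25)
F = (-17/3, 1/3)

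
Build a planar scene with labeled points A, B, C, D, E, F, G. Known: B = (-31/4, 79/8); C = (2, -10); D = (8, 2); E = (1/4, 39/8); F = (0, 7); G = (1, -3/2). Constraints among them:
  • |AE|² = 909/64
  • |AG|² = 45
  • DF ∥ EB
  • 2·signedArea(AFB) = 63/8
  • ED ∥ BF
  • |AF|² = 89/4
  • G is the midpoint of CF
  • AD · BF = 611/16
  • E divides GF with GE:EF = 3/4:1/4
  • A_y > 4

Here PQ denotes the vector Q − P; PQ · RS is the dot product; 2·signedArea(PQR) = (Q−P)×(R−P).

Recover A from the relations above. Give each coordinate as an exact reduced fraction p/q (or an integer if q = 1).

1. A_x = 4  [2·signedArea(AFB) = 63/8 ∩ AD · BF = 611/16]
2. A_y = 9/2  [2·signedArea(AFB) = 63/8 ∩ AD · BF = 611/16]
   → A = (4, 9/2)

A = (4, 9/2)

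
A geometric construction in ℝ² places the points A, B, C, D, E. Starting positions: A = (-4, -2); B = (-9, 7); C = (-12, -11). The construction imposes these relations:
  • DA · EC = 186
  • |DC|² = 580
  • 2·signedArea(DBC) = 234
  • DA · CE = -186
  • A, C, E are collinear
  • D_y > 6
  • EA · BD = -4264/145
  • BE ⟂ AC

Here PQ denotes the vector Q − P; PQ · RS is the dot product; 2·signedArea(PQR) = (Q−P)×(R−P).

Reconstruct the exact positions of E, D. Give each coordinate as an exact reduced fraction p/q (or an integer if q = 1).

1. E_x = -252/145  [A, C, E are collinear ∩ BE ⟂ AC]
2. E_y = 79/145  [A, C, E are collinear ∩ BE ⟂ AC]
   → E = (-252/145, 79/145)
3. D_x = 4  [DA · EC = 186 ∩ 2·signedArea(DBC) = 234]
4. D_y = 7  [DA · EC = 186 ∩ 2·signedArea(DBC) = 234]
   → D = (4, 7)

D = (4, 7)
E = (-252/145, 79/145)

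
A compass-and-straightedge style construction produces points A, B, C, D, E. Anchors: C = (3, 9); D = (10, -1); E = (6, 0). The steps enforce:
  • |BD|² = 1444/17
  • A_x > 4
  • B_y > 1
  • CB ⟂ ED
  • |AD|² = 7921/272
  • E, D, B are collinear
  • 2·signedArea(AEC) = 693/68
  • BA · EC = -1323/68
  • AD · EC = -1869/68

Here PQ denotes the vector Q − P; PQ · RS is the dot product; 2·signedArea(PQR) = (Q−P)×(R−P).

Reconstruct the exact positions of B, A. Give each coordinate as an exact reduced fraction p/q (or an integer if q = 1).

1. B_x = 18/17  [E, D, B are collinear ∩ CB ⟂ ED]
2. B_y = 21/17  [E, D, B are collinear ∩ CB ⟂ ED]
   → B = (18/17, 21/17)
3. A_x = 81/17  [2·signedArea(AEC) = 693/68 ∩ AD · EC = -1869/68]
4. A_y = 21/68  [2·signedArea(AEC) = 693/68 ∩ AD · EC = -1869/68]
   → A = (81/17, 21/68)

A = (81/17, 21/68)
B = (18/17, 21/17)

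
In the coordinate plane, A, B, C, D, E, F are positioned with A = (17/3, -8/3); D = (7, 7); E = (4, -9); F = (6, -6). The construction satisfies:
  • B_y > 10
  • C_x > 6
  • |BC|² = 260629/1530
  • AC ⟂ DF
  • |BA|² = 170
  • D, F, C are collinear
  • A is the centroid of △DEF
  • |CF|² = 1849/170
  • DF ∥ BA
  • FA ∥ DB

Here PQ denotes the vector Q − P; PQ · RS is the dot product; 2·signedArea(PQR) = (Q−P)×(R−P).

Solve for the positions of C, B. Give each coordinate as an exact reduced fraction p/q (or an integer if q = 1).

B = (20/3, 31/3)
C = (1063/170, -461/170)

1. C_x = 1063/170  [D, F, C are collinear ∩ AC ⟂ DF]
2. C_y = -461/170  [D, F, C are collinear ∩ AC ⟂ DF]
   → C = (1063/170, -461/170)
3. B_x = 20/3  [DF ∥ BA ∩ FA ∥ DB]
4. B_y = 31/3  [DF ∥ BA ∩ FA ∥ DB]
   → B = (20/3, 31/3)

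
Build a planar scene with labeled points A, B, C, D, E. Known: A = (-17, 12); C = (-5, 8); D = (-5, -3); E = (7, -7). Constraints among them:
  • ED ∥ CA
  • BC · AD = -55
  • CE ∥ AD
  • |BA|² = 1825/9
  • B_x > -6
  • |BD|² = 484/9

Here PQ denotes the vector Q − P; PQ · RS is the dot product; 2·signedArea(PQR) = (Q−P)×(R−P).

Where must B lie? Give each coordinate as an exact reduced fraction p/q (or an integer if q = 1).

1. B_x = -5  [line -12·x + 15·y + -125 = 0 ∩ |BD|² = 484/9]
2. B_y = 13/3  [line -12·x + 15·y + -125 = 0 ∩ |BD|² = 484/9]
   → B = (-5, 13/3)

B = (-5, 13/3)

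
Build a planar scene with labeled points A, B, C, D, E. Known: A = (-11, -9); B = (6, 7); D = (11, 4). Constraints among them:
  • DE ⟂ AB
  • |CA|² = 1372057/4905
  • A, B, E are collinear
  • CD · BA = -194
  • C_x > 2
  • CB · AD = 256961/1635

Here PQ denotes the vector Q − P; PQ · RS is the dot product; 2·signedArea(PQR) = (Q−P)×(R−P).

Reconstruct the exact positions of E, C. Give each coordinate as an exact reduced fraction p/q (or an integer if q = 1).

C = (3899/1635, 1682/1635)
E = (3899/545, 4407/545)

1. E_x = 3899/545  [A, B, E are collinear ∩ DE ⟂ AB]
2. E_y = 4407/545  [A, B, E are collinear ∩ DE ⟂ AB]
   → E = (3899/545, 4407/545)
3. C_x = 3899/1635  [CB · AD = 256961/1635 ∩ CD · BA = -194]
4. C_y = 1682/1635  [CB · AD = 256961/1635 ∩ CD · BA = -194]
   → C = (3899/1635, 1682/1635)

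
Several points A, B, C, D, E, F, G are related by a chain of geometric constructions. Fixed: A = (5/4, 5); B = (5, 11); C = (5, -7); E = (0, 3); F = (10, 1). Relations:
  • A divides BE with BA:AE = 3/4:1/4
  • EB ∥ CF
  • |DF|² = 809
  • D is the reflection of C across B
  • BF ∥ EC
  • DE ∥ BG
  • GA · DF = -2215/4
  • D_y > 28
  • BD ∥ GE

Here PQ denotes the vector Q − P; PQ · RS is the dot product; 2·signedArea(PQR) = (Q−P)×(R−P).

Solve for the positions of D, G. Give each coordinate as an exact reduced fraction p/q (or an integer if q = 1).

D = (5, 29)
G = (0, -15)

1. D_x = 5  [D is the reflection of C across B]
2. D_y = 29  [D is the reflection of C across B]
   → D = (5, 29)
3. G_x = 0  [BD ∥ GE ∩ DE ∥ BG]
4. G_y = -15  [BD ∥ GE ∩ DE ∥ BG]
   → G = (0, -15)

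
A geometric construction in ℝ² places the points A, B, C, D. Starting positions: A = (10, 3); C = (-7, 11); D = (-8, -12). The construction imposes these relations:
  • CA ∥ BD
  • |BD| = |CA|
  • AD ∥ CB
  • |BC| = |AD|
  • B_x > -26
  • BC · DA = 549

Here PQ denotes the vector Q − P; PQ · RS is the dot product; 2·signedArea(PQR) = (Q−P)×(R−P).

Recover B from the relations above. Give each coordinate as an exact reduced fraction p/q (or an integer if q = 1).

B = (-25, -4)

1. B_x = -25  [CA ∥ BD ∩ AD ∥ CB]
2. B_y = -4  [CA ∥ BD ∩ AD ∥ CB]
   → B = (-25, -4)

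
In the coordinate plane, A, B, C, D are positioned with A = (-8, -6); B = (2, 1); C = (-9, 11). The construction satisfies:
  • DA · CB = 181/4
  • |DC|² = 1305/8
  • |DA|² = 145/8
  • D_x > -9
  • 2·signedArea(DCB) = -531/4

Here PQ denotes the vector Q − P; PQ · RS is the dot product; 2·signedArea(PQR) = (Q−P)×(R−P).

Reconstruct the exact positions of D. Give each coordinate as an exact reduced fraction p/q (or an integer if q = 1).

D = (-33/4, -7/4)

1. D_x = -33/4  [DA · CB = 181/4 ∩ 2·signedArea(DCB) = -531/4]
2. D_y = -7/4  [DA · CB = 181/4 ∩ 2·signedArea(DCB) = -531/4]
   → D = (-33/4, -7/4)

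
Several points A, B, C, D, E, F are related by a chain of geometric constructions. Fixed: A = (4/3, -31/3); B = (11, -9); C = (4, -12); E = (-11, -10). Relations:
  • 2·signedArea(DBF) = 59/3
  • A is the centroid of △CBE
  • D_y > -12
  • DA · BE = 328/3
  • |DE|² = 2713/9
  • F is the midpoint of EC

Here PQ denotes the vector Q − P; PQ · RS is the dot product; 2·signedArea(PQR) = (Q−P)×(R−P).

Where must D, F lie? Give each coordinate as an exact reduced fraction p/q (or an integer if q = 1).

1. F_x = -7/2  [F is the midpoint of EC]
2. F_y = -11  [F is the midpoint of EC]
   → F = (-7/2, -11)
3. D_x = 19/3  [2·signedArea(DBF) = 59/3 ∩ DA · BE = 328/3]
4. D_y = -11  [2·signedArea(DBF) = 59/3 ∩ DA · BE = 328/3]
   → D = (19/3, -11)

D = (19/3, -11)
F = (-7/2, -11)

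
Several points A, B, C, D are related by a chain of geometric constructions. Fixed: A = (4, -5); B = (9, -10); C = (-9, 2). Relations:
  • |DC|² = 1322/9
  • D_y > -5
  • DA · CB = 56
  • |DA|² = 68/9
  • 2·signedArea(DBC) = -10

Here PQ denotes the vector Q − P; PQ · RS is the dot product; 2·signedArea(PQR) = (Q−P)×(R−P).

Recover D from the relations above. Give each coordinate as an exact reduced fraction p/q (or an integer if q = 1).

D = (4/3, -13/3)

1. D_x = 4/3  [DA · CB = 56 ∩ 2·signedArea(DBC) = -10]
2. D_y = -13/3  [DA · CB = 56 ∩ 2·signedArea(DBC) = -10]
   → D = (4/3, -13/3)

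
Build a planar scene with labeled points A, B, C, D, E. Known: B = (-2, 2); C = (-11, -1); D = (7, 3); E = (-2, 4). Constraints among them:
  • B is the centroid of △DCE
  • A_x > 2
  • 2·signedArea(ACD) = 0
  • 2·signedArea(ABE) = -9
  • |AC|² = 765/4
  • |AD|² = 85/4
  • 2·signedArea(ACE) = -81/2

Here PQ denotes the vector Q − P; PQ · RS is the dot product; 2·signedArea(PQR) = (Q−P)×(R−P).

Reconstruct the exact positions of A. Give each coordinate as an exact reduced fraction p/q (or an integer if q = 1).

A = (5/2, 2)

1. A_x = 5/2  [2·signedArea(ACD) = 0 ∩ 2·signedArea(ABE) = -9]
2. A_y = 2  [2·signedArea(ACD) = 0 ∩ 2·signedArea(ABE) = -9]
   → A = (5/2, 2)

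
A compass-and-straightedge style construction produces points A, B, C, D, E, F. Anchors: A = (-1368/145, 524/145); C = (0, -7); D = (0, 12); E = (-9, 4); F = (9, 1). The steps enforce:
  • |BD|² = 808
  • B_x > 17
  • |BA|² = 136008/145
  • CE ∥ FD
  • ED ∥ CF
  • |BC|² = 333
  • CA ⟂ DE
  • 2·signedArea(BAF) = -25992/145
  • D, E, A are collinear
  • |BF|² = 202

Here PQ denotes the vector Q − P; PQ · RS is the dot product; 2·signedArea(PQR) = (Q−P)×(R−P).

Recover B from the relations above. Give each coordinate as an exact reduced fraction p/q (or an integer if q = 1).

B = (18, -10)

1. B_x = 18  [line 379/145·x + 2673/145·y + 19908/145 = 0 ∩ |BA|² = 136008/145]
2. B_y = -10  [line 379/145·x + 2673/145·y + 19908/145 = 0 ∩ |BA|² = 136008/145]
   → B = (18, -10)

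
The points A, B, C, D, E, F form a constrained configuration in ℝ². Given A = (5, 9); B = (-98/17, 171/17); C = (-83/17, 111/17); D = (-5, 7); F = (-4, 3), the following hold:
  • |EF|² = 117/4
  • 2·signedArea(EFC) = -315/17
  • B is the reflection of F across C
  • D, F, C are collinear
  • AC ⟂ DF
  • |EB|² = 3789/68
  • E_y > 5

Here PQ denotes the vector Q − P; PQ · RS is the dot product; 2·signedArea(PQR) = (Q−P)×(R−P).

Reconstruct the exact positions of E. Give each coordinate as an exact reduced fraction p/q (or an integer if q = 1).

1. E_x = 1/2  [line -60/17·x + -15/17·y + 120/17 = 0 ∩ |EF|² = 117/4]
2. E_y = 6  [line -60/17·x + -15/17·y + 120/17 = 0 ∩ |EF|² = 117/4]
   → E = (1/2, 6)

E = (1/2, 6)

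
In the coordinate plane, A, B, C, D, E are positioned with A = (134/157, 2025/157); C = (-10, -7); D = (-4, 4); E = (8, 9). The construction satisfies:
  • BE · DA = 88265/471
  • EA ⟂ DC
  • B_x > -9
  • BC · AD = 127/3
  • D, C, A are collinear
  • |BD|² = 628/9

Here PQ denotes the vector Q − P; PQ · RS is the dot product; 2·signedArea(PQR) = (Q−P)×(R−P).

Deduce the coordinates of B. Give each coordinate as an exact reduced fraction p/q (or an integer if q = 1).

B = (-8, -10/3)

1. B_x = -8  [line 762/157·x + 1397/157·y + 32258/471 = 0 ∩ |BD|² = 628/9]
2. B_y = -10/3  [line 762/157·x + 1397/157·y + 32258/471 = 0 ∩ |BD|² = 628/9]
   → B = (-8, -10/3)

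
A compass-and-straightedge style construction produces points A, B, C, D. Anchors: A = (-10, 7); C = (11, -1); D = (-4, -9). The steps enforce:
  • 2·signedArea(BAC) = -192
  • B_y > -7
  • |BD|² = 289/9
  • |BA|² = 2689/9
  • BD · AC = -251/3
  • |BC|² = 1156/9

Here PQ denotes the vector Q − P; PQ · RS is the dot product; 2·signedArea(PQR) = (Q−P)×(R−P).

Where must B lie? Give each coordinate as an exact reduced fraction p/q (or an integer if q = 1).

1. B_x = 1  [2·signedArea(BAC) = -192 ∩ BD · AC = -251/3]
2. B_y = -19/3  [2·signedArea(BAC) = -192 ∩ BD · AC = -251/3]
   → B = (1, -19/3)

B = (1, -19/3)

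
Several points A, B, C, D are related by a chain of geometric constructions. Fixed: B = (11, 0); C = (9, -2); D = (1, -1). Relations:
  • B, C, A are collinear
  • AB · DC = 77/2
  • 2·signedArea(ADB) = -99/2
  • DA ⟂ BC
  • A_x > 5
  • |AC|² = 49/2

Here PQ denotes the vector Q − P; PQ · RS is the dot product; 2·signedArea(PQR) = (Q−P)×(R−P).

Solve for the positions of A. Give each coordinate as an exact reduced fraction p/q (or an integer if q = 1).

1. A_x = 11/2  [B, C, A are collinear ∩ DA ⟂ BC]
2. A_y = -11/2  [B, C, A are collinear ∩ DA ⟂ BC]
   → A = (11/2, -11/2)

A = (11/2, -11/2)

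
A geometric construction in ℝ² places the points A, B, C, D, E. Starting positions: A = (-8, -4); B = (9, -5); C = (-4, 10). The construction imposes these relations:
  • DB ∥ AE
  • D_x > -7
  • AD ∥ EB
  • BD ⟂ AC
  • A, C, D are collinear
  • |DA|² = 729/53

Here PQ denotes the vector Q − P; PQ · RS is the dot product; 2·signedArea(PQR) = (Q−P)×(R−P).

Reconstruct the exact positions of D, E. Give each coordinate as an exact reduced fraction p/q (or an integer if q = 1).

D = (-370/53, -23/53)
E = (423/53, -454/53)

1. D_x = -370/53  [A, C, D are collinear ∩ BD ⟂ AC]
2. D_y = -23/53  [A, C, D are collinear ∩ BD ⟂ AC]
   → D = (-370/53, -23/53)
3. E_x = 423/53  [AD ∥ EB ∩ DB ∥ AE]
4. E_y = -454/53  [AD ∥ EB ∩ DB ∥ AE]
   → E = (423/53, -454/53)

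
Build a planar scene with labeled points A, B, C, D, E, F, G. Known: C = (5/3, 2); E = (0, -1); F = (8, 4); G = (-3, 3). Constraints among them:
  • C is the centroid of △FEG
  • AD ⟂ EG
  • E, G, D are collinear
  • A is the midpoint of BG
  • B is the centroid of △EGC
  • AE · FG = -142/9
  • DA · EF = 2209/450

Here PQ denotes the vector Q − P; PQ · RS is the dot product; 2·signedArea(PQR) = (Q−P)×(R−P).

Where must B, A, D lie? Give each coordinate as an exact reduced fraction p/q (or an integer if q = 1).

A = (-31/18, 13/6)
B = (-4/9, 4/3)
D = (-107/50, 139/75)

1. B_x = -4/9  [B is the centroid of △EGC]
2. B_y = 4/3  [B is the centroid of △EGC]
   → B = (-4/9, 4/3)
3. A_x = -31/18  [A is the midpoint of BG]
4. A_y = 13/6  [A is the midpoint of BG]
   → A = (-31/18, 13/6)
5. D_x = -107/50  [E, G, D are collinear ∩ AD ⟂ EG]
6. D_y = 139/75  [E, G, D are collinear ∩ AD ⟂ EG]
   → D = (-107/50, 139/75)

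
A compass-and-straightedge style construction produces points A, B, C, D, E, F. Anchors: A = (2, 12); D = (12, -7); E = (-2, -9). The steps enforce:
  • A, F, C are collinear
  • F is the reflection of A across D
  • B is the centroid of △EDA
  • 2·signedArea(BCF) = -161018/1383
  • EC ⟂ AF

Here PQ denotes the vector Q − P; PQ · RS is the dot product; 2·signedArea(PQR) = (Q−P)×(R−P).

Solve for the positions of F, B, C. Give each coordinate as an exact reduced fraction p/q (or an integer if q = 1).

1. F_x = 22  [F is the reflection of A across D]
2. F_y = -26  [F is the reflection of A across D]
   → F = (22, -26)
3. B_x = 4  [B is the centroid of △EDA]
4. B_y = -4/3  [B is the centroid of △EDA]
   → B = (4, -4/3)
5. C_x = 4512/461  [A, F, C are collinear ∩ EC ⟂ AF]
6. C_y = -1289/461  [A, F, C are collinear ∩ EC ⟂ AF]
   → C = (4512/461, -1289/461)

B = (4, -4/3)
C = (4512/461, -1289/461)
F = (22, -26)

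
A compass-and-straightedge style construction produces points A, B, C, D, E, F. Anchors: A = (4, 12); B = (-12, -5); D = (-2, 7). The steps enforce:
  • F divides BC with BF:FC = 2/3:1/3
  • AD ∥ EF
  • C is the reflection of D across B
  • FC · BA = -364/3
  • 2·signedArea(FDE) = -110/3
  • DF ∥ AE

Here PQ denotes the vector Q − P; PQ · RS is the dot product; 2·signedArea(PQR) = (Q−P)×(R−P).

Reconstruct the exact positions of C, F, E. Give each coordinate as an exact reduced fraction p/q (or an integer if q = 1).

1. C_x = -22  [C is the reflection of D across B]
2. C_y = -17  [C is the reflection of D across B]
   → C = (-22, -17)
3. F_x = -56/3  [F divides BC with BF:FC = 2/3:1/3]
4. F_y = -13  [F divides BC with BF:FC = 2/3:1/3]
   → F = (-56/3, -13)
5. E_x = -38/3  [AD ∥ EF ∩ DF ∥ AE]
6. E_y = -8  [AD ∥ EF ∩ DF ∥ AE]
   → E = (-38/3, -8)

C = (-22, -17)
E = (-38/3, -8)
F = (-56/3, -13)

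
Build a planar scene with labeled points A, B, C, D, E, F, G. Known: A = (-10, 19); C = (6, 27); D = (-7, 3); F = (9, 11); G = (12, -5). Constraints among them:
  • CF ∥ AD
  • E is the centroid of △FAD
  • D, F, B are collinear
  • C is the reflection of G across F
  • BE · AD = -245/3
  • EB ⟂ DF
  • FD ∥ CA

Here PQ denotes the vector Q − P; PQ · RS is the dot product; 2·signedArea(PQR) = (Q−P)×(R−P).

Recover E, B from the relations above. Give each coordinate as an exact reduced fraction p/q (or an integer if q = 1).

B = (-1/3, 19/3)
E = (-8/3, 11)

1. E_x = -8/3  [E is the centroid of △FAD]
2. E_y = 11  [E is the centroid of △FAD]
   → E = (-8/3, 11)
3. B_x = -1/3  [D, F, B are collinear ∩ EB ⟂ DF]
4. B_y = 19/3  [D, F, B are collinear ∩ EB ⟂ DF]
   → B = (-1/3, 19/3)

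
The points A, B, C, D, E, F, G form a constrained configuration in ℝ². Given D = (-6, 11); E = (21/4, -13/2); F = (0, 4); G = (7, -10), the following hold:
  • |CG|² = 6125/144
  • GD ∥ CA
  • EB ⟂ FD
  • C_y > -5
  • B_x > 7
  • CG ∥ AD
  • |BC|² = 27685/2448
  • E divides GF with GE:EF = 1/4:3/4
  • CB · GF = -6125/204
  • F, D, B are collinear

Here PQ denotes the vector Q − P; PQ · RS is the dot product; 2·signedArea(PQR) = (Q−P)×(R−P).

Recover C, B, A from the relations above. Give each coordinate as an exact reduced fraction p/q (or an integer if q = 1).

1. B_x = 126/17  [F, D, B are collinear ∩ EB ⟂ FD]
2. B_y = -79/17  [F, D, B are collinear ∩ EB ⟂ FD]
   → B = (126/17, -79/17)
3. C_x = 49/12  [line 7·x + -14·y + -1043/12 = 0 ∩ |CG|² = 6125/144]
4. C_y = -25/6  [line 7·x + -14·y + -1043/12 = 0 ∩ |CG|² = 6125/144]
   → C = (49/12, -25/6)
5. A_x = -107/12  [CG ∥ AD ∩ GD ∥ CA]
6. A_y = 101/6  [CG ∥ AD ∩ GD ∥ CA]
   → A = (-107/12, 101/6)

A = (-107/12, 101/6)
B = (126/17, -79/17)
C = (49/12, -25/6)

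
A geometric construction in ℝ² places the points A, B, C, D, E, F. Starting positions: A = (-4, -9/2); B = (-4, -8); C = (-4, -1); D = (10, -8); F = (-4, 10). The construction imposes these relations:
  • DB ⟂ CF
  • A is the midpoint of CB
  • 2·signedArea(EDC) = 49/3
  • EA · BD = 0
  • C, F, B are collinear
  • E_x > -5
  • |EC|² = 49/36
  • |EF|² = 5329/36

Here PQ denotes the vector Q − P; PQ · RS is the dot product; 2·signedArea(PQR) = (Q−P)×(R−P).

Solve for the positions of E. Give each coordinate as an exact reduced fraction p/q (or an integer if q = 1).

E = (-4, -13/6)

1. E_x = -4  [EA · BD = 0 ∩ 2·signedArea(EDC) = 49/3]
2. E_y = -13/6  [EA · BD = 0 ∩ 2·signedArea(EDC) = 49/3]
   → E = (-4, -13/6)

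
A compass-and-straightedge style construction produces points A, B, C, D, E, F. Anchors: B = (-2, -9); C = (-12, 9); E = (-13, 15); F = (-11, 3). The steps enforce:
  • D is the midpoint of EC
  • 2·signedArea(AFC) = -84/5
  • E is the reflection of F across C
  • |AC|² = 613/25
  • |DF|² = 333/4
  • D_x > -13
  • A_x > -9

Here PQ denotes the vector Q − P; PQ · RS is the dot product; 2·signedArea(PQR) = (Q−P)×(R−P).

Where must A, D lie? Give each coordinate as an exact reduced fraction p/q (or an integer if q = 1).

1. A_x = -43/5  [line -6·x + -1·y + -231/5 = 0 ∩ |AC|² = 613/25]
2. A_y = 27/5  [line -6·x + -1·y + -231/5 = 0 ∩ |AC|² = 613/25]
   → A = (-43/5, 27/5)
3. D_x = -25/2  [D is the midpoint of EC]
4. D_y = 12  [D is the midpoint of EC]
   → D = (-25/2, 12)

A = (-43/5, 27/5)
D = (-25/2, 12)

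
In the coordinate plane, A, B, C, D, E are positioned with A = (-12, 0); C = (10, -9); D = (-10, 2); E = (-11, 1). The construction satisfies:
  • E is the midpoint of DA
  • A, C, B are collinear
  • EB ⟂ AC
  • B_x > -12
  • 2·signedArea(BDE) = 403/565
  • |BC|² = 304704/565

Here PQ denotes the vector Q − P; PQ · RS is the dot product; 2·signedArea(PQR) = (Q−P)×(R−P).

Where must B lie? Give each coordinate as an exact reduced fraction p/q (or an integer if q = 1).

B = (-6494/565, -117/565)

1. B_x = -6494/565  [A, C, B are collinear ∩ EB ⟂ AC]
2. B_y = -117/565  [A, C, B are collinear ∩ EB ⟂ AC]
   → B = (-6494/565, -117/565)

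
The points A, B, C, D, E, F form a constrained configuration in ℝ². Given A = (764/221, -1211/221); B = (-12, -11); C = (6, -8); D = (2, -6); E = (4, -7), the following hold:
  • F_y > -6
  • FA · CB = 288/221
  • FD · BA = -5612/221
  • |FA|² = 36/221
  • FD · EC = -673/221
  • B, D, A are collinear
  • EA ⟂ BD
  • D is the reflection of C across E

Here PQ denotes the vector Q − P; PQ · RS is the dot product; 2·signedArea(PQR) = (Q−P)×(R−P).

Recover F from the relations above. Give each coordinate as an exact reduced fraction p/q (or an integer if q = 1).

F = (794/221, -1295/221)

1. F_x = 794/221  [FD · EC = -673/221 ∩ FD · BA = -5612/221]
2. F_y = -1295/221  [FD · EC = -673/221 ∩ FD · BA = -5612/221]
   → F = (794/221, -1295/221)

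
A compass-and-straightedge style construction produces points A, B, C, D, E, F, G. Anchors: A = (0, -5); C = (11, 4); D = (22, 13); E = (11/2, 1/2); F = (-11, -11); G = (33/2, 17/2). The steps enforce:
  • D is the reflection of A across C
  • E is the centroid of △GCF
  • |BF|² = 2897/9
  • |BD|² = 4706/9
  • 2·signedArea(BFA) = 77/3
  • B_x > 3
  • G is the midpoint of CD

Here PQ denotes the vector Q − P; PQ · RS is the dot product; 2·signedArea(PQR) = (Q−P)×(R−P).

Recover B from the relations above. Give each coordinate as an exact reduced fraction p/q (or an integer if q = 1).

B = (11/3, -2/3)

1. B_x = 11/3  [line -6·x + 11·y + 88/3 = 0 ∩ |BF|² = 2897/9]
2. B_y = -2/3  [line -6·x + 11·y + 88/3 = 0 ∩ |BF|² = 2897/9]
   → B = (11/3, -2/3)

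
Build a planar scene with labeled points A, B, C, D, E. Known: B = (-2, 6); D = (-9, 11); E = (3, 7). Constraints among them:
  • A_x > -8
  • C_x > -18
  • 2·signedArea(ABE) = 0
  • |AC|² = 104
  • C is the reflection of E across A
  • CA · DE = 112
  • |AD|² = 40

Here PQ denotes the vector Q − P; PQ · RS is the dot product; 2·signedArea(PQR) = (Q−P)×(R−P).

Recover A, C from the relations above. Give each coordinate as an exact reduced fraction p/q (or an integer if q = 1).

1. A_x = -7  [line -1·x + 5·y + -32 = 0 ∩ |AD|² = 40]
2. A_y = 5  [line -1·x + 5·y + -32 = 0 ∩ |AD|² = 40]
   → A = (-7, 5)
3. C_x = -17  [C is the reflection of E across A]
4. C_y = 3  [C is the reflection of E across A]
   → C = (-17, 3)

A = (-7, 5)
C = (-17, 3)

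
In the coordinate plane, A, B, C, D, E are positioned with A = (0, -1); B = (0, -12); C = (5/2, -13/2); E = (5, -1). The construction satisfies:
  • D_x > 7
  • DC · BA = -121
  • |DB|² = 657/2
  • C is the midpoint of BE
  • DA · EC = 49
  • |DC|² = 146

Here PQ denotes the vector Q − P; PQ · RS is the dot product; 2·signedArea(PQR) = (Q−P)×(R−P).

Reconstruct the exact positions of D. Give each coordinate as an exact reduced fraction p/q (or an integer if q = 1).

D = (15/2, 9/2)

1. D_x = 15/2  [DA · EC = 49 ∩ DC · BA = -121]
2. D_y = 9/2  [DA · EC = 49 ∩ DC · BA = -121]
   → D = (15/2, 9/2)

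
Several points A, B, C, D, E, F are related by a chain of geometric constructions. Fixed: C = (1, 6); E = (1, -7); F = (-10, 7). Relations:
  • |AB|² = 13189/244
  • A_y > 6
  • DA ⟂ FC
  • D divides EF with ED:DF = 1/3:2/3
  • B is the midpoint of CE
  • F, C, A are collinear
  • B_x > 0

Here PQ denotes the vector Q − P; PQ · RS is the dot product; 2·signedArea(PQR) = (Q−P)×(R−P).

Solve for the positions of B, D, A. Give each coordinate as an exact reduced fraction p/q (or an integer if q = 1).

1. B_x = 1  [B is the midpoint of CE]
2. B_y = -1/2  [B is the midpoint of CE]
   → B = (1, -1/2)
3. D_x = -8/3  [D divides EF with ED:DF = 1/3:2/3]
4. D_y = -7/3  [D divides EF with ED:DF = 1/3:2/3]
   → D = (-8/3, -7/3)
5. A_x = -115/61  [F, C, A are collinear ∩ DA ⟂ FC]
6. A_y = 382/61  [F, C, A are collinear ∩ DA ⟂ FC]
   → A = (-115/61, 382/61)

A = (-115/61, 382/61)
B = (1, -1/2)
D = (-8/3, -7/3)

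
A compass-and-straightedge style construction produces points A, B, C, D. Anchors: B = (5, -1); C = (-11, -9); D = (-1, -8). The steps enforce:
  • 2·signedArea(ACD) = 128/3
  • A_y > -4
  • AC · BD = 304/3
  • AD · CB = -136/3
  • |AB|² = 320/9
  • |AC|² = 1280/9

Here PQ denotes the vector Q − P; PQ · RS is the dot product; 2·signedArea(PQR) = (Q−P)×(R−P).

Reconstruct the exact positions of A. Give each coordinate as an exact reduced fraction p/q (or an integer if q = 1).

1. A_x = -1/3  [2·signedArea(ACD) = 128/3 ∩ AC · BD = 304/3]
2. A_y = -11/3  [2·signedArea(ACD) = 128/3 ∩ AC · BD = 304/3]
   → A = (-1/3, -11/3)

A = (-1/3, -11/3)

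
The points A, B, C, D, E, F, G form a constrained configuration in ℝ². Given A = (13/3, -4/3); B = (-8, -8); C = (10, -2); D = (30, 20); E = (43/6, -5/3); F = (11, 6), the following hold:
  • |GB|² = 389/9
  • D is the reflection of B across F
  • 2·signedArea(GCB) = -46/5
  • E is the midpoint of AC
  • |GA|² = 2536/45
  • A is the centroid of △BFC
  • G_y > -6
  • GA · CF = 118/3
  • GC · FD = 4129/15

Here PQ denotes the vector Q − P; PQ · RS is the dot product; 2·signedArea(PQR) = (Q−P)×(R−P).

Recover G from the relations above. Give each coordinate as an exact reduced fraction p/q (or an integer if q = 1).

1. G_x = -29/15  [GC · FD = 4129/15 ∩ 2·signedArea(GCB) = -46/5]
2. G_y = -82/15  [GC · FD = 4129/15 ∩ 2·signedArea(GCB) = -46/5]
   → G = (-29/15, -82/15)

G = (-29/15, -82/15)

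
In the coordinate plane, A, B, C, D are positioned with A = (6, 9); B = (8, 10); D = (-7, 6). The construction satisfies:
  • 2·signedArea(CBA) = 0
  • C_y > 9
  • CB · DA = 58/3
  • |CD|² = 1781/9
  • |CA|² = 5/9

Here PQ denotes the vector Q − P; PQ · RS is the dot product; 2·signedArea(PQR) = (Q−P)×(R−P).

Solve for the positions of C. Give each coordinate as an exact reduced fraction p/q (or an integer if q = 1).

1. C_x = 20/3  [2·signedArea(CBA) = 0 ∩ CB · DA = 58/3]
2. C_y = 28/3  [2·signedArea(CBA) = 0 ∩ CB · DA = 58/3]
   → C = (20/3, 28/3)

C = (20/3, 28/3)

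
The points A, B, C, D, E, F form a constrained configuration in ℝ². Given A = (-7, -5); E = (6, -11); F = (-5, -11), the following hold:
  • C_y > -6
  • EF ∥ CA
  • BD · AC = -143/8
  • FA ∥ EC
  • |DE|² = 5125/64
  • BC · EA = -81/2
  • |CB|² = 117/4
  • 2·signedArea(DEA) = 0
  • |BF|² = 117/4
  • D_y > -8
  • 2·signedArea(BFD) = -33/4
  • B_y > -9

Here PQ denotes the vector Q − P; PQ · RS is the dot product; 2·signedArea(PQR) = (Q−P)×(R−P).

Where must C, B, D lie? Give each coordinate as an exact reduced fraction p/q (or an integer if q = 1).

B = (-1/2, -8)
C = (4, -5)
D = (-17/8, -29/4)

1. C_x = 4  [EF ∥ CA ∩ FA ∥ EC]
2. C_y = -5  [EF ∥ CA ∩ FA ∥ EC]
   → C = (4, -5)
3. B_x = -1/2  [line 13·x + -6·y + -83/2 = 0 ∩ |BF|² = 117/4]
4. B_y = -8  [line 13·x + -6·y + -83/2 = 0 ∩ |BF|² = 117/4]
   → B = (-1/2, -8)
5. D_x = -17/8  [BD · AC = -143/8 ∩ 2·signedArea(DEA) = 0]
6. D_y = -29/4  [BD · AC = -143/8 ∩ 2·signedArea(DEA) = 0]
   → D = (-17/8, -29/4)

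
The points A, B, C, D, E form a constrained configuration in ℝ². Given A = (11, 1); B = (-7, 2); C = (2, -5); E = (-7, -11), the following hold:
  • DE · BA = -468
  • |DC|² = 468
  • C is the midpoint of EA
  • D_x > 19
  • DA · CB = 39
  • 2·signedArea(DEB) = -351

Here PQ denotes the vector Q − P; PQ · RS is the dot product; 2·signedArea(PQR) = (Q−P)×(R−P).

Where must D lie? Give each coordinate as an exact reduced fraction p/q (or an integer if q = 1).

D = (20, 7)

1. D_x = 20  [2·signedArea(DEB) = -351 ∩ DA · CB = 39]
2. D_y = 7  [2·signedArea(DEB) = -351 ∩ DA · CB = 39]
   → D = (20, 7)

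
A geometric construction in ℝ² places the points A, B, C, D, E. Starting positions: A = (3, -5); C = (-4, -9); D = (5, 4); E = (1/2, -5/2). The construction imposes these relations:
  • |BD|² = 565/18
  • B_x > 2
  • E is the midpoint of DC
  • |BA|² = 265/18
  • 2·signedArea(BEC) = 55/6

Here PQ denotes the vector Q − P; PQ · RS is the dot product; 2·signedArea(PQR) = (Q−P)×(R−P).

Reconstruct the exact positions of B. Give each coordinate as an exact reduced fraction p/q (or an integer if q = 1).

1. B_x = 17/6  [line 13/2·x + -9/2·y + -71/3 = 0 ∩ |BA|² = 265/18]
2. B_y = -7/6  [line 13/2·x + -9/2·y + -71/3 = 0 ∩ |BA|² = 265/18]
   → B = (17/6, -7/6)

B = (17/6, -7/6)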